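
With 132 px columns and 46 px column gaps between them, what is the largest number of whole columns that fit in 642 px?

3 columns: 3·132 + 2·46 = 488 px ≤ 642.
4 columns: 666 px > 642. So 3.

3 columns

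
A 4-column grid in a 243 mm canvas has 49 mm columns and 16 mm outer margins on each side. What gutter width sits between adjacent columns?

5 mm

Inside the margins: 243 − 32 = 211 mm.
4 columns take 4·49 = 196 mm; remaining 15 splits into 3 gutters.
g = 15 / 3 = 5 mm.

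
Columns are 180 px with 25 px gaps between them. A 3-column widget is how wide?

590 px

Span of 3: 3·180 + 2·25 = 540 + 50 = 590 px.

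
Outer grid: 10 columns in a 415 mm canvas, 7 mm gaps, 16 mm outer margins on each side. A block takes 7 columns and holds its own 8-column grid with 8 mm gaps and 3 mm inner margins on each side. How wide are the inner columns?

Subtract both margins: 415 − 2·16 = 383 mm.
10c + 9·7 = 383 → 10c = 320 → c = 32 mm.
7-column span = 7·32 + 6·7 = 266 mm.
Inner content = 266 − 2·3 = 260 mm.
260 − 7·8 = 204; ÷8 gives d = 25.5 mm.

25.5 mm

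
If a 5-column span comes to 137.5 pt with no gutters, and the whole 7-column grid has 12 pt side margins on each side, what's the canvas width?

With no gutters, each column is 137.5/5 = 27.5 pt.
Canvas = 2·12 + 7·27.5 = 24 + 192.5 = 216.5 pt.

216.5 pt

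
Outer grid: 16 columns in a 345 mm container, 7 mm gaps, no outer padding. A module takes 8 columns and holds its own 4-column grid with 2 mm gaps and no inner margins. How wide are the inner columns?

16c + 15·7 = 345 → 16c = 240 → c = 15 mm.
8 columns plus 7 gaps: 120 + 49 = 169 mm.
4d + 3·2 = 169 → 4d = 163 → d = 40.75 mm.

40.75 mm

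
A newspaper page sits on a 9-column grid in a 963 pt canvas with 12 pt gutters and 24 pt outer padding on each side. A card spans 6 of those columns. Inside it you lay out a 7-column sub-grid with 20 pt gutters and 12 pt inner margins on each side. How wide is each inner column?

66 pt

Take off 48 pt of margins, leaving 915 pt.
9 columns + 8 gutters: 9c + 8·12 = 915.
9c = 915 − 96 = 819, so c = 91 pt.
6 columns plus 5 gutters: 546 + 60 = 606 pt.
Inner content = 606 − 2·12 = 582 pt.
Subtracting 6 gutters of 20 leaves 462 for 7 columns, so d = 66 pt.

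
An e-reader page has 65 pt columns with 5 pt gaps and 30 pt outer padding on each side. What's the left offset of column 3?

Column 3 starts at margin + 2·(column + gutter) = 30 + 2·70 = 170 pt.

170 pt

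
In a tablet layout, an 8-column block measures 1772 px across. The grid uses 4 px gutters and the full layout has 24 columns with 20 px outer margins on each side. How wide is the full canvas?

5364 px

8 columns + 7 gutters: 8c + 7·4 = 1772.
8c = 1772 − 28 = 1744, so c = 218 px.
Adding margins, columns and gutters: 40 + 5232 + 92 = 5364 px.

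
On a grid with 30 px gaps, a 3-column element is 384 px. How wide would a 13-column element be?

1764 px

3 columns + 2 gaps: 3c + 2·30 = 384.
3c = 384 − 60 = 324, so c = 108 px.
Span of 13: 13·108 + 12·30 = 1404 + 360 = 1764 px.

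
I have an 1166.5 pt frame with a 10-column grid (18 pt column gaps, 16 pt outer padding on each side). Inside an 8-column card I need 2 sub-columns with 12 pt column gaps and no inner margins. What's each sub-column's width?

Outer content = 1166.5 − 2·16 = 1134.5 pt.
10c + 9·18 = 1134.5 → 10c = 972.5 → c = 97.25 pt.
Span of 8: 8·97.25 + 7·18 = 778 + 126 = 904 pt.
904 − 1·12 = 892; ÷2 gives d = 446 pt.

446 pt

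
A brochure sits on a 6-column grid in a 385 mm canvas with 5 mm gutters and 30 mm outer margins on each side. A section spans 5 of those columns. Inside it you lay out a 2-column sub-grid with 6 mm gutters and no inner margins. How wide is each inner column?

132 mm

Inside the margins: 385 − 60 = 325 mm.
Subtracting 5 gutters of 5 leaves 300 for 6 columns, so c = 50 mm.
5-column span = 5·50 + 4·5 = 270 mm.
270 − 1·6 = 264; ÷2 gives d = 132 mm.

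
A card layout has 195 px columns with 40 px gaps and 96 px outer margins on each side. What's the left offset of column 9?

1976 px

Each column+gutter stride is 235 px; 8 of them past the 96 px margin is 96 + 1880 = 1976 px.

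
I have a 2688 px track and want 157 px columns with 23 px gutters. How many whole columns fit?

15 columns

Each extra column adds 157 + 23 = 180 px.
(2688 + 23) / 180 = 15.06, so 15 columns fit.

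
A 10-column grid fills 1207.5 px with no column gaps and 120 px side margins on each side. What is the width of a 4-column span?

Content width = 1207.5 − 2·120 = 967.5 px.
With no column gaps, each column is 967.5/10 = 96.75 px.
4-column span = 4·96.75 = 387 px.

387 px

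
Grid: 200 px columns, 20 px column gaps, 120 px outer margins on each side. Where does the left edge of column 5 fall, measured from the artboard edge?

1000 px

Column 5 starts at margin + 4·(column + gutter) = 120 + 4·220 = 1000 px.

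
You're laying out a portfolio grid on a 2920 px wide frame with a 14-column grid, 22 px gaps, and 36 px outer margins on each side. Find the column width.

183 px

Content width = 2920 − 2·36 = 2848 px.
14 columns + 13 gaps: 14c + 13·22 = 2848.
14c = 2848 − 286 = 2562, so c = 183 px.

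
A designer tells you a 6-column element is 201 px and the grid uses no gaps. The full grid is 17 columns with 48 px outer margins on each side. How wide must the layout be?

665.5 px

6c = 201 → c = 33.5 px.
Total width: 2·48 + 17·33.5 = 665.5 px.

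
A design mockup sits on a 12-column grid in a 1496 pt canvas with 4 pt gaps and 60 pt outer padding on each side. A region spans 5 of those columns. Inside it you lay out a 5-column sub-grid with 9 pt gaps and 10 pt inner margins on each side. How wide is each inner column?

Inside the margins: 1496 − 120 = 1376 pt.
12c + 11·4 = 1376 → 12c = 1332 → c = 111 pt.
Span of 5: 5·111 + 4·4 = 555 + 16 = 571 pt.
Inner content = 571 − 2·10 = 551 pt.
Subtracting 4 gaps of 9 leaves 515 for 5 columns, so d = 103 pt.

103 pt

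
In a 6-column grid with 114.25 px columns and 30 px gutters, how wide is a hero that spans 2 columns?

2 columns plus 1 gutter: 228.5 + 30 = 258.5 px.

258.5 px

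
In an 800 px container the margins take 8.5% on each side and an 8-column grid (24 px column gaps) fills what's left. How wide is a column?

62 px

800 × (1 − 2·8.5%) = 800 × 83% = 664 px for the columns.
8c + 7·24 = 664 → 8c = 496 → c = 62 px.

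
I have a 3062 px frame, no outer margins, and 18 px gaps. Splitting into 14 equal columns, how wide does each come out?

202 px

14 columns + 13 gaps: 14c + 13·18 = 3062.
14c = 3062 − 234 = 2828, so c = 202 px.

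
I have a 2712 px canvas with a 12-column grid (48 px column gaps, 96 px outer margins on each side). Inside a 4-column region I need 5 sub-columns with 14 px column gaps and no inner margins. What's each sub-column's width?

Take off 192 px of margins, leaving 2520 px.
12 columns + 11 column gaps: 12c + 11·48 = 2520.
12c = 2520 − 528 = 1992, so c = 166 px.
4 columns plus 3 column gaps: 664 + 144 = 808 px.
Subtracting 4 column gaps of 14 leaves 752 for 5 columns, so d = 150.4 px.

150.4 px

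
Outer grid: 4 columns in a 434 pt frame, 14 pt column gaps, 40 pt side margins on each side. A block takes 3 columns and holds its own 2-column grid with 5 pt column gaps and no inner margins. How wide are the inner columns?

128.5 pt

Inside the margins: 434 − 80 = 354 pt.
4c + 3·14 = 354 → 4c = 312 → c = 78 pt.
3-column span = 3·78 + 2·14 = 262 pt.
Subtracting 1 column gap of 5 leaves 257 for 2 columns, so d = 128.5 pt.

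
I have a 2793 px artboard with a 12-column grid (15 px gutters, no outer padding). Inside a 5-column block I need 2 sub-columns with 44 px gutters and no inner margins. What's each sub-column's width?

Subtracting 11 gutters of 15 leaves 2628 for 12 columns, so c = 219 px.
5-column span = 5·219 + 4·15 = 1155 px.
1155 − 1·44 = 1111; ÷2 gives d = 555.5 px.

555.5 px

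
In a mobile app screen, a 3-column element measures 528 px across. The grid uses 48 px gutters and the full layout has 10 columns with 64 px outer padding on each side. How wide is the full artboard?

Subtracting 2 gutters of 48 leaves 432 for 3 columns, so c = 144 px.
Total width: 2·64 + 10·144 + 9·48 = 2000 px.

2000 px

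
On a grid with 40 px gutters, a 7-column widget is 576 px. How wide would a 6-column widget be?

488 px

576 − 6·40 = 336; ÷7 gives c = 48 px.
6-column span = 6·48 + 5·40 = 488 px.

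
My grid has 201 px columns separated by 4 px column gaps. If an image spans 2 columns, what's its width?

406 px

Span of 2: 2·201 + 1·4 = 402 + 4 = 406 px.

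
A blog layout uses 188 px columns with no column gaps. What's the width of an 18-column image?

With no column gaps, 18 columns span 18·188 = 3384 px.

3384 px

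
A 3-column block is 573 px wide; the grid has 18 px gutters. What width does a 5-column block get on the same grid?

967 px

3c + 2·18 = 573 → 3c = 537 → c = 179 px.
Span of 5: 5·179 + 4·18 = 895 + 72 = 967 px.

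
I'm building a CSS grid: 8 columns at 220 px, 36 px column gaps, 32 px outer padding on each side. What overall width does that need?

2076 px

Total width: 2·32 + 8·220 + 7·36 = 2076 px.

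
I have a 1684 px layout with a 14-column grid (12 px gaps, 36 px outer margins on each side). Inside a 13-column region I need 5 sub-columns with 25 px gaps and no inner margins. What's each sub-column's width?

279.2 px

Subtract both margins: 1684 − 2·36 = 1612 px.
1612 − 13·12 = 1456; ÷14 gives c = 104 px.
13-column span = 13·104 + 12·12 = 1496 px.
5d + 4·25 = 1496 → 5d = 1396 → d = 279.2 px.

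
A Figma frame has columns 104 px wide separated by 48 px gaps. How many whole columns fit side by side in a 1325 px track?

9 columns: 9·104 + 8·48 = 1320 px ≤ 1325.
10 columns: 1472 px > 1325. So 9.

9 columns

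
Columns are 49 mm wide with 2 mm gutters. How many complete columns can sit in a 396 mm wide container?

Each extra column adds 49 + 2 = 51 mm.
(396 + 2) / 51 = 7.80, so 7 columns fit.

7 columns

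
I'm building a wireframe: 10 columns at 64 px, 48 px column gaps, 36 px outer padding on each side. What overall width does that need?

Total width: 2·36 + 10·64 + 9·48 = 1144 px.

1144 px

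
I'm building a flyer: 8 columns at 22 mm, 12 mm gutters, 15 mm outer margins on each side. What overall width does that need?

290 mm

Layout = 2·15 + 8·22 + 7·12 = 30 + 176 + 84 = 290 mm.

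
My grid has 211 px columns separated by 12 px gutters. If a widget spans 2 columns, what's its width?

2 columns plus 1 gutter: 422 + 12 = 434 px.

434 px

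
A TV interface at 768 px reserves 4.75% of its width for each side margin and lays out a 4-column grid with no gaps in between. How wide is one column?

173.76 px

Each margin = 4.75% of 768 = 36.48 px; content = 768 − 2·36.48 = 695.04 px.
With no gaps, each column is 695.04/4 = 173.76 px.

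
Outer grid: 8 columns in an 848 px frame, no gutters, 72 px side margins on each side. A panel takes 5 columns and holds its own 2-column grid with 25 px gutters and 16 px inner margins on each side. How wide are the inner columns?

Outer content = 848 − 2·72 = 704 px.
8c = 704 → c = 88 px.
5-column span = 5·88 = 440 px.
Inner content = 440 − 2·16 = 408 px.
Subtracting 1 gutter of 25 leaves 383 for 2 columns, so d = 191.5 px.

191.5 px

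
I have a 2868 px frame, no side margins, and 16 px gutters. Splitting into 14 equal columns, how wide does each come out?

190 px

14 columns + 13 gutters: 14c + 13·16 = 2868.
14c = 2868 − 208 = 2660, so c = 190 px.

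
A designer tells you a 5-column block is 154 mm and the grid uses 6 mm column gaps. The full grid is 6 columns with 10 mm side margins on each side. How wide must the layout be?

5c + 4·6 = 154 → 5c = 130 → c = 26 mm.
Total width: 2·10 + 6·26 + 5·6 = 206 mm.

206 mm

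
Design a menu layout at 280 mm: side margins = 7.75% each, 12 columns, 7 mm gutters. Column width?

13.3 mm

280 × (1 − 2·7.75%) = 280 × 84.5% = 236.6 mm for the columns.
Subtracting 11 gutters of 7 leaves 159.6 for 12 columns, so c = 13.3 mm.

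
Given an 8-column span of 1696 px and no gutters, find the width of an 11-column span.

2332 px

1696 / 8 = 212 px per column.
With no gutters, 11 columns span 11·212 = 2332 px.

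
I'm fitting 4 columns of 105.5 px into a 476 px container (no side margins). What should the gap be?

Columns use 422 px, leaving 54 px across 3 gaps = 18 px each.

18 px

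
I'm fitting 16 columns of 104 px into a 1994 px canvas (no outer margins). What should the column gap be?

22 px

16 columns take 16·104 = 1664 px; remaining 330 splits into 15 column gaps.
g = 330 / 15 = 22 px.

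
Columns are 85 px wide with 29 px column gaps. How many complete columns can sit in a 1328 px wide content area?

11 columns

11 columns: 11·85 + 10·29 = 1225 px ≤ 1328.
12 columns: 1339 px > 1328. So 11.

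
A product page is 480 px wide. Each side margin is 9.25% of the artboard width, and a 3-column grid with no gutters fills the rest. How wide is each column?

130.4 px

Each margin = 9.25% of 480 = 44.4 px; content = 480 − 2·44.4 = 391.2 px.
391.2 / 3 = 130.4 px per column.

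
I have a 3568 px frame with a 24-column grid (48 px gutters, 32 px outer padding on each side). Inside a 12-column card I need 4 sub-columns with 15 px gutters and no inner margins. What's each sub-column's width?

Subtract both margins: 3568 − 2·32 = 3504 px.
Subtracting 23 gutters of 48 leaves 2400 for 24 columns, so c = 100 px.
Span of 12: 12·100 + 11·48 = 1200 + 528 = 1728 px.
4d + 3·15 = 1728 → 4d = 1683 → d = 420.75 px.

420.75 px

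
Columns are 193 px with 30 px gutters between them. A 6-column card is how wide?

Span of 6: 6·193 + 5·30 = 1158 + 150 = 1308 px.

1308 px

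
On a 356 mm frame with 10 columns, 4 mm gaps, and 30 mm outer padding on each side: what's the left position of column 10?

Subtract both margins: 356 − 2·30 = 296 mm.
10c + 9·4 = 296 → 10c = 260 → c = 26 mm.
Before column 10: the margin + 9 columns + 9 gaps.
Offset = 30 + 9·(26 + 4) = 30 + 270 = 300 mm.

300 mm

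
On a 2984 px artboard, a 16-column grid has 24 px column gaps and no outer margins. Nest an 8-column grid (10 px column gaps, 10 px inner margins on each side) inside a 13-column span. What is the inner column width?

16c + 15·24 = 2984 → 16c = 2624 → c = 164 px.
13 columns plus 12 column gaps: 2132 + 288 = 2420 px.
Inner content = 2420 − 2·10 = 2400 px.
8d + 7·10 = 2400 → 8d = 2330 → d = 291.25 px.

291.25 px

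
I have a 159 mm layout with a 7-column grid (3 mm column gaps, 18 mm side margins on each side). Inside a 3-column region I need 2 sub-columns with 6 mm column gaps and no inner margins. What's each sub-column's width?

22.5 mm

Inside the margins: 159 − 36 = 123 mm.
7c + 6·3 = 123 → 7c = 105 → c = 15 mm.
3 columns plus 2 column gaps: 45 + 6 = 51 mm.
Subtracting 1 column gap of 6 leaves 45 for 2 columns, so d = 22.5 mm.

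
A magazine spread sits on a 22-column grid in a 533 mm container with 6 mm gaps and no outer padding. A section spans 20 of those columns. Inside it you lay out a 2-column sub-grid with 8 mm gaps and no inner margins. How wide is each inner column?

238 mm

22 columns + 21 gaps: 22c + 21·6 = 533.
22c = 533 − 126 = 407, so c = 18.5 mm.
20 columns plus 19 gaps: 370 + 114 = 484 mm.
2 columns + 1 gap: 2d + 1·8 = 484.
2d = 484 − 8 = 476, so d = 238 mm.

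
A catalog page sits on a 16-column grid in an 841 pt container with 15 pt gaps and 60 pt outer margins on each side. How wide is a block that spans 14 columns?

Content width = 841 − 2·60 = 721 pt.
Subtracting 15 gaps of 15 leaves 496 for 16 columns, so c = 31 pt.
Span of 14: 14·31 + 13·15 = 434 + 195 = 629 pt.

629 pt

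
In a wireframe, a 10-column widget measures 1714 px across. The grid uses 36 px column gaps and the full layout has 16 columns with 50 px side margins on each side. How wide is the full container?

10 columns + 9 column gaps: 10c + 9·36 = 1714.
10c = 1714 − 324 = 1390, so c = 139 px.
Total width: 2·50 + 16·139 + 15·36 = 2864 px.

2864 px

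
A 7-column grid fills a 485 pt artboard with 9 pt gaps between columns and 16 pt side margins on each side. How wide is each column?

57 pt

Subtract both margins: 485 − 2·16 = 453 pt.
453 − 6·9 = 399; ÷7 gives c = 57 pt.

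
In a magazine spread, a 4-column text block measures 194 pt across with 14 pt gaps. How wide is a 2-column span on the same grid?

90 pt

Subtracting 3 gaps of 14 leaves 152 for 4 columns, so c = 38 pt.
2-column span = 2·38 + 1·14 = 90 pt.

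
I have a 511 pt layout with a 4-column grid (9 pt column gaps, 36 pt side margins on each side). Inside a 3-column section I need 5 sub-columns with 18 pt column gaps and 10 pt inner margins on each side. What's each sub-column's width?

Outer content = 511 − 2·36 = 439 pt.
4c + 3·9 = 439 → 4c = 412 → c = 103 pt.
3 columns plus 2 column gaps: 309 + 18 = 327 pt.
Inner content = 327 − 2·10 = 307 pt.
Subtracting 4 column gaps of 18 leaves 235 for 5 columns, so d = 47 pt.

47 pt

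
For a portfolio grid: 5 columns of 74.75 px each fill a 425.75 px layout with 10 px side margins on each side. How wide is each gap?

8 px

Take off 20 px of margins, leaving 405.75 px.
5·74.75 + 4g = 405.75 → 4g = 32 → g = 8 px.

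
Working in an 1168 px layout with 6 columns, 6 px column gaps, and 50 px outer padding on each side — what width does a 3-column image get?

Content width = 1168 − 2·50 = 1068 px.
1068 − 5·6 = 1038; ÷6 gives c = 173 px.
3-column span = 3·173 + 2·6 = 531 px.

531 px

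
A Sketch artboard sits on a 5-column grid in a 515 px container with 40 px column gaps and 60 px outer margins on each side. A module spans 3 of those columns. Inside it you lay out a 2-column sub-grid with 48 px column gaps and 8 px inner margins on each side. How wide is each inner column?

Inside the margins: 515 − 120 = 395 px.
5 columns + 4 column gaps: 5c + 4·40 = 395.
5c = 395 − 160 = 235, so c = 47 px.
3 columns plus 2 column gaps: 141 + 80 = 221 px.
Inner content = 221 − 2·8 = 205 px.
Subtracting 1 column gap of 48 leaves 157 for 2 columns, so d = 78.5 px.

78.5 px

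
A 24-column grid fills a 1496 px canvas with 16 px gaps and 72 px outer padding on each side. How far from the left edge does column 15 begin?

Subtract both margins: 1496 − 2·72 = 1352 px.
24 columns + 23 gaps: 24c + 23·16 = 1352.
24c = 1352 − 368 = 984, so c = 41 px.
Before column 15: the margin + 14 columns + 14 gaps.
Offset = 72 + 14·(41 + 16) = 72 + 798 = 870 px.

870 px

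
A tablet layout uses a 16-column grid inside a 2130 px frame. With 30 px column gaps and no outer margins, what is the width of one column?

16 columns + 15 column gaps: 16c + 15·30 = 2130.
16c = 2130 − 450 = 1680, so c = 105 px.

105 px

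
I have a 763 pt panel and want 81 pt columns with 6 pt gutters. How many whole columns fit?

8 columns: 8·81 + 7·6 = 690 pt ≤ 763.
9 columns: 777 pt > 763. So 8.

8 columns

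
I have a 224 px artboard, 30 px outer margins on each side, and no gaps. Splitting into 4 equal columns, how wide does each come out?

41 px

Content width = 224 − 2·30 = 164 px.
4c = 164 → c = 41 px.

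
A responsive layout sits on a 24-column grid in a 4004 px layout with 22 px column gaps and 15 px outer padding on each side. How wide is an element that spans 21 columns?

Inside the margins: 4004 − 30 = 3974 px.
3974 − 23·22 = 3468; ÷24 gives c = 144.5 px.
21 columns plus 20 column gaps: 3034.5 + 440 = 3474.5 px.

3474.5 px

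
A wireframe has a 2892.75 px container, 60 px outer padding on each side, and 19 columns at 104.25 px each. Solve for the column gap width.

Inside the margins: 2892.75 − 120 = 2772.75 px.
19·104.25 + 18g = 2772.75 → 18g = 792 → g = 44 px.

44 px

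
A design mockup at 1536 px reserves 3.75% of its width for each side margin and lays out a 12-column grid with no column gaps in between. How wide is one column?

118.4 px

Each margin = 3.75% of 1536 = 57.6 px; content = 1536 − 2·57.6 = 1420.8 px.
12c = 1420.8 → c = 118.4 px.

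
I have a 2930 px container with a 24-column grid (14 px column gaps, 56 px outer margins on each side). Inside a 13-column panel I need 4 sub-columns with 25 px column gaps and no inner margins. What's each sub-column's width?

361.25 px

Outer content = 2930 − 2·56 = 2818 px.
Subtracting 23 column gaps of 14 leaves 2496 for 24 columns, so c = 104 px.
13-column span = 13·104 + 12·14 = 1520 px.
4d + 3·25 = 1520 → 4d = 1445 → d = 361.25 px.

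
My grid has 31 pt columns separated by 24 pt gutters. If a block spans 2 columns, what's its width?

2-column span = 2·31 + 1·24 = 86 pt.

86 pt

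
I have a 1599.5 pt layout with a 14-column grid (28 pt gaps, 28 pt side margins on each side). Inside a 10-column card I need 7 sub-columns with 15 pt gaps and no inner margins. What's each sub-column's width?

143.5 pt

Outer content = 1599.5 − 2·28 = 1543.5 pt.
14c + 13·28 = 1543.5 → 14c = 1179.5 → c = 84.25 pt.
10-column span = 10·84.25 + 9·28 = 1094.5 pt.
7 columns + 6 gaps: 7d + 6·15 = 1094.5.
7d = 1094.5 − 90 = 1004.5, so d = 143.5 pt.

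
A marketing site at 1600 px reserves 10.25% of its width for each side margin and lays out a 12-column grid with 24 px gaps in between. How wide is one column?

Margins: 10.25% × 1600 = 164 px each, so content = 1600 − 328 = 1272 px.
1272 − 11·24 = 1008; ÷12 gives c = 84 px.

84 px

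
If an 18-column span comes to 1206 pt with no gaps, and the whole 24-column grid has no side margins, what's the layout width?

1206 / 18 = 67 pt per column.
Summing: 1608 = 1608 pt.

1608 pt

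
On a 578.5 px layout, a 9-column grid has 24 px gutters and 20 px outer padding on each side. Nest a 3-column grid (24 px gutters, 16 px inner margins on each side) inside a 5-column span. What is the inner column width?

Take off 40 px of margins, leaving 538.5 px.
538.5 − 8·24 = 346.5; ÷9 gives c = 38.5 px.
5-column span = 5·38.5 + 4·24 = 288.5 px.
Inner content = 288.5 − 2·16 = 256.5 px.
3 columns + 2 gutters: 3d + 2·24 = 256.5.
3d = 256.5 − 48 = 208.5, so d = 69.5 px.

69.5 px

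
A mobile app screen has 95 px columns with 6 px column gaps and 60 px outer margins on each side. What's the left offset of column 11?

Column 11 starts at margin + 10·(column + gutter) = 60 + 10·101 = 1070 px.

1070 px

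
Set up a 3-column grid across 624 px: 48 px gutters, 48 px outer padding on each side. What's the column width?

Inside the margins: 624 − 96 = 528 px.
3c + 2·48 = 528 → 3c = 432 → c = 144 px.

144 px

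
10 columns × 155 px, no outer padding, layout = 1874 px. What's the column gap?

10 columns take 10·155 = 1550 px; remaining 324 splits into 9 column gaps.
g = 324 / 9 = 36 px.

36 px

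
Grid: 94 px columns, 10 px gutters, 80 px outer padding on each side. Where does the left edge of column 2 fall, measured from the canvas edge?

Before column 2: the margin + 1 column + 1 gutter.
Offset = 80 + 1·(94 + 10) = 80 + 104 = 184 px.

184 px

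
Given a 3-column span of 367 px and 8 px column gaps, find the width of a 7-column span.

3c + 2·8 = 367 → 3c = 351 → c = 117 px.
7 columns plus 6 column gaps: 819 + 48 = 867 px.

867 px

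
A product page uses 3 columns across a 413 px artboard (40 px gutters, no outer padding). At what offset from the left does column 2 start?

151 px

3c + 2·40 = 413 → 3c = 333 → c = 111 px.
Each column+gutter stride is 151 px; with no margin, 1 of them is 151 px.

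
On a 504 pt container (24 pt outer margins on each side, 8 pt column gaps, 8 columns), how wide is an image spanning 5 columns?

282 pt

Take off 48 pt of margins, leaving 456 pt.
456 − 7·8 = 400; ÷8 gives c = 50 pt.
5 columns plus 4 column gaps: 250 + 32 = 282 pt.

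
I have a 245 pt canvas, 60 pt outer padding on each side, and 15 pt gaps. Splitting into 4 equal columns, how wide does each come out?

20 pt

Take off 120 pt of margins, leaving 125 pt.
125 − 3·15 = 80; ÷4 gives c = 20 pt.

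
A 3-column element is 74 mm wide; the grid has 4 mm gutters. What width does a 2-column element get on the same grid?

48 mm

3 columns + 2 gutters: 3c + 2·4 = 74.
3c = 74 − 8 = 66, so c = 22 mm.
2 columns plus 1 gutter: 44 + 4 = 48 mm.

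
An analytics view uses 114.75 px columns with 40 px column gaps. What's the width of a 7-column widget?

1043.25 px

7 columns plus 6 column gaps: 803.25 + 240 = 1043.25 px.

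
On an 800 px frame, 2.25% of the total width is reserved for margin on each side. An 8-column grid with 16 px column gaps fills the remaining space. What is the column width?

81.5 px

Each margin = 2.25% of 800 = 18 px; content = 800 − 2·18 = 764 px.
8c + 7·16 = 764 → 8c = 652 → c = 81.5 px.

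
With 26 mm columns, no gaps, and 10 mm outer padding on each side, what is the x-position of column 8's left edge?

Column 8 starts at margin + 7·(column + gutter) = 10 + 7·26 = 192 mm.

192 mm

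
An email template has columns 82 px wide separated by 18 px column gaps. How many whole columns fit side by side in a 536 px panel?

k columns need k·82 + (k−1)·18 = k·100 − 18.
k·100 − 18 ≤ 536 → k ≤ 554 / 100 ≈ 5.54, so k = 5.

5 columns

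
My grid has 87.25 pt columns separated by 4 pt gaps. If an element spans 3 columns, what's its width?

3 columns plus 2 gaps: 261.75 + 8 = 269.75 pt.

269.75 pt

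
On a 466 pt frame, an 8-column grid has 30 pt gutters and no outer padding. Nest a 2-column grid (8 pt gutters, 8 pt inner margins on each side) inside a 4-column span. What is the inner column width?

97 pt

466 − 7·30 = 256; ÷8 gives c = 32 pt.
Span of 4: 4·32 + 3·30 = 128 + 90 = 218 pt.
Inner content = 218 − 2·8 = 202 pt.
202 − 1·8 = 194; ÷2 gives d = 97 pt.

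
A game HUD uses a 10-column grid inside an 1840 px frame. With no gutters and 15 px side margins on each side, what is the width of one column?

181 px

Subtract both margins: 1840 − 2·15 = 1810 px.
1810 / 10 = 181 px per column.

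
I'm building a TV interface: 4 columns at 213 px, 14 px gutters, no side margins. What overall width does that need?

Total width: 4·213 + 3·14 = 894 px.

894 px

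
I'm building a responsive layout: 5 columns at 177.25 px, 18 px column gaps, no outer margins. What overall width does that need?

Total width: 5·177.25 + 4·18 = 958.25 px.

958.25 px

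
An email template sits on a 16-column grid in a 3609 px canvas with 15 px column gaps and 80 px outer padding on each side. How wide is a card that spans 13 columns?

Take off 160 px of margins, leaving 3449 px.
3449 − 15·15 = 3224; ÷16 gives c = 201.5 px.
Span of 13: 13·201.5 + 12·15 = 2619.5 + 180 = 2799.5 px.

2799.5 px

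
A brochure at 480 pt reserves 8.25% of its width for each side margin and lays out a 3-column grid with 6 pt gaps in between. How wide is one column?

480 × (1 − 2·8.25%) = 480 × 83.5% = 400.8 pt for the columns.
Subtracting 2 gaps of 6 leaves 388.8 for 3 columns, so c = 129.6 pt.

129.6 pt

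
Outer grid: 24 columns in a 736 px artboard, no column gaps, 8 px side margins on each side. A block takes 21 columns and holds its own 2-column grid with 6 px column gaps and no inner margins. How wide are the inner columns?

312 px

Outer content = 736 − 2·8 = 720 px.
24c = 720 → c = 30 px.
With no column gaps, 21 columns span 21·30 = 630 px.
2d + 1·6 = 630 → 2d = 624 → d = 312 px.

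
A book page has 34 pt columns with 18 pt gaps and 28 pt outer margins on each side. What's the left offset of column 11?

548 pt

Before column 11: the margin + 10 columns + 10 gaps.
Offset = 28 + 10·(34 + 18) = 28 + 520 = 548 pt.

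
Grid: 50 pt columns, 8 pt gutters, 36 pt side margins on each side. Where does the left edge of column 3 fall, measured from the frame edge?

Column 3 starts at margin + 2·(column + gutter) = 36 + 2·58 = 152 pt.

152 pt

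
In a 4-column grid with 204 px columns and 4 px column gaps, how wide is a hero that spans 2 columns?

412 px

Span of 2: 2·204 + 1·4 = 408 + 4 = 412 px.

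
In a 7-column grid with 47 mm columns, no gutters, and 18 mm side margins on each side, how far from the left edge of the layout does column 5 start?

Before column 5: the margin + 4 columns + 4 gutters.
Offset = 18 + 4·(47 + 0) = 18 + 188 = 206 mm.

206 mm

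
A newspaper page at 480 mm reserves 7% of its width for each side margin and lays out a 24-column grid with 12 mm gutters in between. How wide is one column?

Each margin = 7% of 480 = 33.6 mm; content = 480 − 2·33.6 = 412.8 mm.
412.8 − 23·12 = 136.8; ÷24 gives c = 5.7 mm.

5.7 mm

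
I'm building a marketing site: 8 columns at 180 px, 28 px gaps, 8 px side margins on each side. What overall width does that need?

Total width: 2·8 + 8·180 + 7·28 = 1652 px.

1652 px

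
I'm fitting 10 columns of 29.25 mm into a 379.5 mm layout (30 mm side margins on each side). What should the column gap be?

3 mm

Take off 60 mm of margins, leaving 319.5 mm.
10·29.25 + 9g = 319.5 → 9g = 27 → g = 3 mm.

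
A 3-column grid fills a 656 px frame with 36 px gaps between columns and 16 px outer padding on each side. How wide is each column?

Take off 32 px of margins, leaving 624 px.
3 columns + 2 gaps: 3c + 2·36 = 624.
3c = 624 − 72 = 552, so c = 184 px.

184 px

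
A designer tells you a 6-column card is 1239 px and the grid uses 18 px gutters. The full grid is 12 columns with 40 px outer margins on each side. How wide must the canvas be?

2576 px

6c + 5·18 = 1239 → 6c = 1149 → c = 191.5 px.
Total width: 2·40 + 12·191.5 + 11·18 = 2576 px.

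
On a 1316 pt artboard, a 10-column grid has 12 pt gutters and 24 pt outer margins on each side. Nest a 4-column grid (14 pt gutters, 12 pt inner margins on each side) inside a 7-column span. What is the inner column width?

204.5 pt

Outer content = 1316 − 2·24 = 1268 pt.
10c + 9·12 = 1268 → 10c = 1160 → c = 116 pt.
7 columns plus 6 gutters: 812 + 72 = 884 pt.
Inner content = 884 − 2·12 = 860 pt.
Subtracting 3 gutters of 14 leaves 818 for 4 columns, so d = 204.5 pt.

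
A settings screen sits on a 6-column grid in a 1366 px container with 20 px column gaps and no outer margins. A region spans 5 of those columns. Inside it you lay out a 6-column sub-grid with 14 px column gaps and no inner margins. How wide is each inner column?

6 columns + 5 column gaps: 6c + 5·20 = 1366.
6c = 1366 − 100 = 1266, so c = 211 px.
5 columns plus 4 column gaps: 1055 + 80 = 1135 px.
6d + 5·14 = 1135 → 6d = 1065 → d = 177.5 px.

177.5 px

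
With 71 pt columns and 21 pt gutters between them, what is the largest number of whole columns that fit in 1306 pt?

14 columns

14 columns: 14·71 + 13·21 = 1267 pt ≤ 1306.
15 columns: 1359 pt > 1306. So 14.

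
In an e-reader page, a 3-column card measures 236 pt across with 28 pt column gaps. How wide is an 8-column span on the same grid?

676 pt

3c + 2·28 = 236 → 3c = 180 → c = 60 pt.
Span of 8: 8·60 + 7·28 = 480 + 196 = 676 pt.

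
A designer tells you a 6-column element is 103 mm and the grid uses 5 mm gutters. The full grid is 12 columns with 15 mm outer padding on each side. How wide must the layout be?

241 mm

103 − 5·5 = 78; ÷6 gives c = 13 mm.
Adding margins, columns and gutters: 30 + 156 + 55 = 241 mm.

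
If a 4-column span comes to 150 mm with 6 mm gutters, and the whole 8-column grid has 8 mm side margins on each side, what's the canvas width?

322 mm

150 − 3·6 = 132; ÷4 gives c = 33 mm.
Canvas = 2·8 + 8·33 + 7·6 = 16 + 264 + 42 = 322 mm.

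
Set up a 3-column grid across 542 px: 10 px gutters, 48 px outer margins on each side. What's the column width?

142 px

Subtract both margins: 542 − 2·48 = 446 px.
Subtracting 2 gutters of 10 leaves 426 for 3 columns, so c = 142 px.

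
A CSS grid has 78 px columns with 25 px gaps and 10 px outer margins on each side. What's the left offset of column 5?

Each column+gutter stride is 103 px; 4 of them past the 10 px margin is 10 + 412 = 422 px.

422 px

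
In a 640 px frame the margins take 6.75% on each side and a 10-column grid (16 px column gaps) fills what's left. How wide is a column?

40.96 px

640 × (1 − 2·6.75%) = 640 × 86.5% = 553.6 px for the columns.
10 columns + 9 column gaps: 10c + 9·16 = 553.6.
10c = 553.6 − 144 = 409.6, so c = 40.96 px.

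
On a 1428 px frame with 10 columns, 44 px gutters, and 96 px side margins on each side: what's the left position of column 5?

Inside the margins: 1428 − 192 = 1236 px.
10 columns + 9 gutters: 10c + 9·44 = 1236.
10c = 1236 − 396 = 840, so c = 84 px.
Before column 5: the margin + 4 columns + 4 gutters.
Offset = 96 + 4·(84 + 44) = 96 + 512 = 608 px.

608 px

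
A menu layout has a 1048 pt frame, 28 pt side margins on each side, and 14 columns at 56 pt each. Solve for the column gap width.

Subtract both margins: 1048 − 2·28 = 992 pt.
14·56 + 13g = 992 → 13g = 208 → g = 16 pt.

16 pt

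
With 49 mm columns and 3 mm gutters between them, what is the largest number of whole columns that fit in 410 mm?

7 columns: 7·49 + 6·3 = 361 mm ≤ 410.
8 columns: 413 mm > 410. So 7.

7 columns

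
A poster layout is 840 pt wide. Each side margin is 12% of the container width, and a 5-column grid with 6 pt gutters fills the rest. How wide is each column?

122.88 pt

840 × (1 − 2·12%) = 840 × 76% = 638.4 pt for the columns.
5 columns + 4 gutters: 5c + 4·6 = 638.4.
5c = 638.4 − 24 = 614.4, so c = 122.88 pt.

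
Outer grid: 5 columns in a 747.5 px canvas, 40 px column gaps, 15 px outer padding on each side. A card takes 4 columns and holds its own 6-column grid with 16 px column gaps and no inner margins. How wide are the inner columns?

81 px

Outer content = 747.5 − 2·15 = 717.5 px.
Subtracting 4 column gaps of 40 leaves 557.5 for 5 columns, so c = 111.5 px.
4 columns plus 3 column gaps: 446 + 120 = 566 px.
566 − 5·16 = 486; ÷6 gives d = 81 px.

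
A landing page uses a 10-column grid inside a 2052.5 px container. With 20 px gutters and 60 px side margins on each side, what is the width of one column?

Subtract both margins: 2052.5 − 2·60 = 1932.5 px.
10 columns + 9 gutters: 10c + 9·20 = 1932.5.
10c = 1932.5 − 180 = 1752.5, so c = 175.25 px.

175.25 px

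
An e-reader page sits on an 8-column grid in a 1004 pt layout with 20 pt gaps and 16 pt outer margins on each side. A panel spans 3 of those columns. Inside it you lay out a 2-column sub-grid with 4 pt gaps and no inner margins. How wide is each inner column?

174 pt

Subtract both margins: 1004 − 2·16 = 972 pt.
8c + 7·20 = 972 → 8c = 832 → c = 104 pt.
3 columns plus 2 gaps: 312 + 40 = 352 pt.
Subtracting 1 gap of 4 leaves 348 for 2 columns, so d = 174 pt.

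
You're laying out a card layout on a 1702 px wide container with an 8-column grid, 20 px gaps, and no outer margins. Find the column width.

1702 − 7·20 = 1562; ÷8 gives c = 195.25 px.

195.25 px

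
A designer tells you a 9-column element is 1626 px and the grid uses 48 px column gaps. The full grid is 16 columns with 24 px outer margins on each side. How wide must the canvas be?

2976 px

9 columns + 8 column gaps: 9c + 8·48 = 1626.
9c = 1626 − 384 = 1242, so c = 138 px.
Canvas = 2·24 + 16·138 + 15·48 = 48 + 2208 + 720 = 2976 px.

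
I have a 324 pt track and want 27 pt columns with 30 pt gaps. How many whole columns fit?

6 columns

k columns need k·27 + (k−1)·30 = k·57 − 30.
k·57 − 30 ≤ 324 → k ≤ 354 / 57 ≈ 6.21, so k = 6.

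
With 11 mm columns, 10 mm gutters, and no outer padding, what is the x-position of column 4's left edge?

63 mm

Before column 4: 3 columns + 3 gutters.
Offset = 3·(11 + 10) = 3·21 = 63 mm.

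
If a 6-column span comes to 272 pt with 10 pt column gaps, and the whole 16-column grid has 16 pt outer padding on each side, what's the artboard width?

Subtracting 5 column gaps of 10 leaves 222 for 6 columns, so c = 37 pt.
Artboard = 2·16 + 16·37 + 15·10 = 32 + 592 + 150 = 774 pt.

774 pt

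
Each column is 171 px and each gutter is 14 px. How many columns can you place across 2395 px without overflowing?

13 columns: 13·171 + 12·14 = 2391 px ≤ 2395.
14 columns: 2576 px > 2395. So 13.

13 columns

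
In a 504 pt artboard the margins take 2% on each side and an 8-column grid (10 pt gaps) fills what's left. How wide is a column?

Margins: 2% × 504 = 10.08 pt each, so content = 504 − 20.16 = 483.84 pt.
8 columns + 7 gaps: 8c + 7·10 = 483.84.
8c = 483.84 − 70 = 413.84, so c = 51.73 pt.

51.73 pt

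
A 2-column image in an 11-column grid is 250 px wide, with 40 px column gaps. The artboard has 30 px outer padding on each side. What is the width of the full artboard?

1615 px

2 columns + 1 column gap: 2c + 1·40 = 250.
2c = 250 − 40 = 210, so c = 105 px.
Total width: 2·30 + 11·105 + 10·40 = 1615 px.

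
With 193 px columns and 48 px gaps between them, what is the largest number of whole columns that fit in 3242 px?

k columns need k·193 + (k−1)·48 = k·241 − 48.
k·241 − 48 ≤ 3242 → k ≤ 3290 / 241 ≈ 13.65, so k = 13.

13 columns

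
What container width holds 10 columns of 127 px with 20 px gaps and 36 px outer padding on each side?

Total width: 2·36 + 10·127 + 9·20 = 1522 px.

1522 px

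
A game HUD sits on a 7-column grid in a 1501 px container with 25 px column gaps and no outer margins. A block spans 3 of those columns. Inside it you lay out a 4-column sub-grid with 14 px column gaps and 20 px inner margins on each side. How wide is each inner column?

136.75 px

1501 − 6·25 = 1351; ÷7 gives c = 193 px.
Span of 3: 3·193 + 2·25 = 579 + 50 = 629 px.
Inner content = 629 − 2·20 = 589 px.
589 − 3·14 = 547; ÷4 gives d = 136.75 px.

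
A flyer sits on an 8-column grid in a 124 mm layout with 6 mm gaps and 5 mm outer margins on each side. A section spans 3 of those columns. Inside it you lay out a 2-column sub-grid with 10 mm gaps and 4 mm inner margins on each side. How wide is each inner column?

Subtract both margins: 124 − 2·5 = 114 mm.
Subtracting 7 gaps of 6 leaves 72 for 8 columns, so c = 9 mm.
Span of 3: 3·9 + 2·6 = 27 + 12 = 39 mm.
Inner content = 39 − 2·4 = 31 mm.
31 − 1·10 = 21; ÷2 gives d = 10.5 mm.

10.5 mm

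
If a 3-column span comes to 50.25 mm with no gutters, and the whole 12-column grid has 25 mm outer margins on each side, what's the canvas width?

With no gutters, each column is 50.25/3 = 16.75 mm.
Canvas = 2·25 + 12·16.75 = 50 + 201 = 251 mm.

251 mm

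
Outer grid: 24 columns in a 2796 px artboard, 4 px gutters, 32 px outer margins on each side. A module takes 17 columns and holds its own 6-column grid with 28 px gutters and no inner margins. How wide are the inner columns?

299 px

Take off 64 px of margins, leaving 2732 px.
Subtracting 23 gutters of 4 leaves 2640 for 24 columns, so c = 110 px.
Span of 17: 17·110 + 16·4 = 1870 + 64 = 1934 px.
6 columns + 5 gutters: 6d + 5·28 = 1934.
6d = 1934 − 140 = 1794, so d = 299 px.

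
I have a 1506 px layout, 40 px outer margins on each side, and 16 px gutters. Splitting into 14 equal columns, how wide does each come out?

87 px

Subtract both margins: 1506 − 2·40 = 1426 px.
14 columns + 13 gutters: 14c + 13·16 = 1426.
14c = 1426 − 208 = 1218, so c = 87 px.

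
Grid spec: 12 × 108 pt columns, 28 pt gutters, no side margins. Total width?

1604 pt

Total width: 12·108 + 11·28 = 1604 pt.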